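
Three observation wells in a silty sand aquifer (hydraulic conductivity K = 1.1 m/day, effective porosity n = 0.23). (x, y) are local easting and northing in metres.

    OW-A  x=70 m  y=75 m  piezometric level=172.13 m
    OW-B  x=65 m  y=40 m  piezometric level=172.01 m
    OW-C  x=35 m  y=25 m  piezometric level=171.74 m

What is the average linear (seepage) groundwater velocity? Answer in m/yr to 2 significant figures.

Taking OW-A as reference: OW-B−OW-A = (-5, -35, -0.12); OW-C−OW-A = (-35, -50, -0.39).
Solve a·Δx + b·Δy = Δh: det = (-5)·(-50) − (-35)·(-35) = -975.
∂h/∂x = [(-0.12)·(-50) − (-0.39)·(-35)] / -975 = +0.007846
∂h/∂y = [(-5)·(-0.39) − (-35)·(-0.12)] / -975 = +0.002308
|∇h| = √(0.007846² + 0.002308²) = 0.008178
Seepage velocity v = K·i/n = 1.1 × 0.008178 / 0.23 = 0.03911 m/day = 14.28 m/yr.

14 m/yr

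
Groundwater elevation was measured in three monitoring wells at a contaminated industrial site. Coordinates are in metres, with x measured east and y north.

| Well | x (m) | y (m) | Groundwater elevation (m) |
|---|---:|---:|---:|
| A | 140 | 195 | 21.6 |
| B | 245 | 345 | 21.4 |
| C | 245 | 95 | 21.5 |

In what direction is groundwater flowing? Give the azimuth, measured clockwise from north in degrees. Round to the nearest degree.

073°

Taking A as reference: B−A = (105, 150, -0.2); C−A = (105, -100, -0.1).
Solve a·Δx + b·Δy = Δh: det = 105·(-100) − 105·150 = -26250.
∂h/∂x = [(-0.2)·(-100) − (-0.1)·150] / -26250 = -0.001333
∂h/∂y = [105·(-0.1) − 105·(-0.2)] / -26250 = -0.0004000
Flow direction (−∇h) has components (+0.001333 E, +0.0004000 N).
Azimuth = atan2(E, N) = atan2(+0.001333, +0.0004000) = 73.3° ≈ 073°.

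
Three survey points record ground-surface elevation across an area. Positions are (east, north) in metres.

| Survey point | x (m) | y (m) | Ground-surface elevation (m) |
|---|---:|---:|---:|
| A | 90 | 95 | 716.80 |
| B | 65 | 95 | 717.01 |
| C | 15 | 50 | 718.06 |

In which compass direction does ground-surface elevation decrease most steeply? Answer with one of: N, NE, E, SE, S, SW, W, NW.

Differences from A: to B (Δx, Δy, Δh) = (-25, 0, +0.21); to C = (-75, -45, +1.26).
Determinant of the coordinate differences = (-25)·(-45) − (-75)·0 = 1125.
∂z/∂x = [(+0.21)·(-45) − (+1.26)·0] / 1125 = -0.008400
∂z/∂y = [(-25)·(+1.26) − (-75)·(+0.21)] / 1125 = -0.01400
Steepest decrease is along −∇f = (+0.008400 E, +0.01400 N) → northeast.

NE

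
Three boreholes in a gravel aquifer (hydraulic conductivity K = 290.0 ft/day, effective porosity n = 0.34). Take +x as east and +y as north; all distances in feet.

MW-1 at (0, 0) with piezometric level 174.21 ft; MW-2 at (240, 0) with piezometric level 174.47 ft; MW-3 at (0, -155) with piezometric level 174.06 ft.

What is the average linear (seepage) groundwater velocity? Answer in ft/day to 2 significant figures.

1.2 ft/day

∂h/∂x = (174.47 − 174.21) / (240 − 0) = +0.001083
∂h/∂y = (174.06 − 174.21) / (-155 − 0) = +0.0009677
|∇h| = √(0.001083² + 0.0009677²) = 0.001452
Seepage velocity v = K·i/n = 290.0 × 0.001452 / 0.34 = 1.238 ft/day.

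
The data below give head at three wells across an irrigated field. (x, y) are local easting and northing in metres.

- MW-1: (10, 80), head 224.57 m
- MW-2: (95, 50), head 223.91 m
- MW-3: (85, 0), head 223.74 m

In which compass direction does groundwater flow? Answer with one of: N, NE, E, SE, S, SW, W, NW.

Three-point gradient (reference MW-1): Δ to MW-2 = (85, -30, -0.66), Δ to MW-3 = (75, -80, -0.83).
∂h/∂x = -0.006132, ∂h/∂y = +0.004626 (det = -4550).
Flow = −∇h = (+0.006132 east, -0.004626 north), which points southeast.

SE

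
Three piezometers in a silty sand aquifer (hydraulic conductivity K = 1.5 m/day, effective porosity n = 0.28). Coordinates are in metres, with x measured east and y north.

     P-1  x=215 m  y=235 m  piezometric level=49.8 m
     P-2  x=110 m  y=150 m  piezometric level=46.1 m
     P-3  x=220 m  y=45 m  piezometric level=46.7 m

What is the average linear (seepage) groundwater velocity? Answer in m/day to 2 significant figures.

0.15 m/day

With h = a·x + b·y + c and P-1 as origin, the differences give:
  (-105)·a + (-85)·b = -3.7
  5·a + (-190)·b = -3.1
Eliminate b (×(-190) and ×(-85), subtract): 20375·a = 439.50 → a = ∂h/∂x = +0.02157
Back-substitute: b = ∂h/∂y = +0.01688.
|∇h| = √(0.02157² + 0.01688²) = 0.02739
Seepage velocity v = K·i/n = 1.5 × 0.02739 / 0.28 = 0.1467 m/day.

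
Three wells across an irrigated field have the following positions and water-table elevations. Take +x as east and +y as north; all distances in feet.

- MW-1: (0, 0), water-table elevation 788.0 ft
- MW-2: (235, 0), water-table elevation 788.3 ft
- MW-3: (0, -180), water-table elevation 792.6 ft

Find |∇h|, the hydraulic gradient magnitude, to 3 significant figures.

∂h/∂x = (788.3 − 788.0) / (235 − 0) = +0.001277
∂h/∂y = (792.6 − 788.0) / (-180 − 0) = -0.02556
|∇h| = √(0.001277² + -0.02556²) = 0.02559

0.0256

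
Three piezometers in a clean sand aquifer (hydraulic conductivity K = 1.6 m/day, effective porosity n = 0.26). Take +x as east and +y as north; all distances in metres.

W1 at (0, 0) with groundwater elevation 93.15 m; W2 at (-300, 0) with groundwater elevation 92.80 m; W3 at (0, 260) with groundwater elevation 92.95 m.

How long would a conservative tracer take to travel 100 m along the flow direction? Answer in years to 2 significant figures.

∂h/∂x = (92.80 − 93.15) / (-300 − 0) = +0.001167
∂h/∂y = (92.95 − 93.15) / (260 − 0) = -0.0007692
|∇h| = √(0.001167² + -0.0007692²) = 0.001398
Seepage velocity v = K·i/n = 1.6 × 0.001398 / 0.26 = 0.008603 m/day.
t = 100 / 0.008603 = 1.162e+04 days = 31.8 years.

32 years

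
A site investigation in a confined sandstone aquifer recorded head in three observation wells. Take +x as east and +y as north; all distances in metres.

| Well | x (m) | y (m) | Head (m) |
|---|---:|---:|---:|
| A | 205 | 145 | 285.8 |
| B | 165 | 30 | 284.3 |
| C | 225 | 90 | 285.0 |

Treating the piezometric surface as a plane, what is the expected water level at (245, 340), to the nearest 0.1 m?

288.4 m

Three-point gradient (reference A): Δ to B = (-40, -115, -1.5), Δ to C = (20, -55, -0.8).
∂h/∂x = -0.002111, ∂h/∂y = +0.01378 (det = 4500).
h(245, 340) = 285.8 + (-0.002111)·(40) + (+0.01378)·(195) = 285.8 -0.084 +2.687 = 288.402 m.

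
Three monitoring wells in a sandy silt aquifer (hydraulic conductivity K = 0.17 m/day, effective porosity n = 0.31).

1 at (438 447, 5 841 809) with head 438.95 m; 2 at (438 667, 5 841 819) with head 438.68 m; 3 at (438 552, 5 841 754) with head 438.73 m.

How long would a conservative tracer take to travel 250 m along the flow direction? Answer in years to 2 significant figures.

With h = a·x + b·y + c and 1 as origin, the differences give:
  220·a + 10·b = -0.27
  105·a + (-55)·b = -0.22
Eliminate b (×(-55) and ×10, subtract): -13150·a = 17.050 → a = ∂h/∂x = -0.001297
Back-substitute: b = ∂h/∂y = +0.001525.
|∇h| = √(-0.001297² + 0.001525²) = 0.002002
Seepage velocity v = K·i/n = 0.17 × 0.002002 / 0.31 = 0.001098 m/day.
t = 250 / 0.001098 = 2.277e+05 days = 623 years.

620 years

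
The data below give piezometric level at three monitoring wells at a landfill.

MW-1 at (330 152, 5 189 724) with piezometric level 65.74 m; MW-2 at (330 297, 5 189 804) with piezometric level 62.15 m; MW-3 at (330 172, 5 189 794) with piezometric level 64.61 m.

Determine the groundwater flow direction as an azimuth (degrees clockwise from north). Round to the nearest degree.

Differences from MW-1: to MW-2 (Δx, Δy, Δh) = (145, 80, -3.59); to MW-3 = (20, 70, -1.13).
Determinant of the coordinate differences = 145·70 − 20·80 = 8550.
∂h/∂x = [(-3.59)·70 − (-1.13)·80] / 8550 = -0.01882
∂h/∂y = [145·(-1.13) − 20·(-3.59)] / 8550 = -0.01077
Flow direction (−∇h) has components (+0.01882 E, +0.01077 N).
Azimuth = atan2(E, N) = atan2(+0.01882, +0.01077) = 60.2° ≈ 060°.

060°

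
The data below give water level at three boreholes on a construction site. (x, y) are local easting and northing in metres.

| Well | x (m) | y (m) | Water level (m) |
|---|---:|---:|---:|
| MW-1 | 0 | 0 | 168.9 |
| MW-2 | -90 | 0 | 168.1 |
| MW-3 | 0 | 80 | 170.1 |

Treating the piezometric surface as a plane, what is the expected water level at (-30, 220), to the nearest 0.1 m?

∂h/∂x = (168.1 − 168.9) / (-90 − 0) = +0.008889
∂h/∂y = (170.1 − 168.9) / (80 − 0) = +0.01500
h(-30, 220) = 168.9 + (+0.008889)·(-30) + (+0.01500)·(220) = 168.9 -0.267 +3.300 = 171.933 m.

171.9 m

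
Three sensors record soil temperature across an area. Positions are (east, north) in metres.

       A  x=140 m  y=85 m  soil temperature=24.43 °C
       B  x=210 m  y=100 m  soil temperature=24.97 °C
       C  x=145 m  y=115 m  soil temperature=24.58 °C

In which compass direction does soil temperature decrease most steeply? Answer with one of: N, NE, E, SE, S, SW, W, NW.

SW

With T = a·x + b·y + c and A as origin, the differences give:
  70·a + 15·b = +0.54
  5·a + 30·b = +0.15
Eliminate b (×30 and ×15, subtract): 2025·a = 13.950 → a = ∂T/∂x = +0.006889
Back-substitute: b = ∂T/∂y = +0.003852.
Steepest decrease is along −∇f = (-0.006889 E, -0.003852 N) → southwest.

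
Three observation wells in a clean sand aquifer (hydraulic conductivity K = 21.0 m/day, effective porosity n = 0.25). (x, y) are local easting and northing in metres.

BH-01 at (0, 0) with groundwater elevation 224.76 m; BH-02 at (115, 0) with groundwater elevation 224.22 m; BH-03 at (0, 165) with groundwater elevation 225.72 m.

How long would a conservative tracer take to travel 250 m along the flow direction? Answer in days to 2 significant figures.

400 days

∂h/∂x = (224.22 − 224.76) / (115 − 0) = -0.004696
∂h/∂y = (225.72 − 224.76) / (165 − 0) = +0.005818
|∇h| = √(-0.004696² + 0.005818²) = 0.007477
Seepage velocity v = K·i/n = 21.0 × 0.007477 / 0.25 = 0.6281 m/day.
t = 250 / 0.6281 = 398 days.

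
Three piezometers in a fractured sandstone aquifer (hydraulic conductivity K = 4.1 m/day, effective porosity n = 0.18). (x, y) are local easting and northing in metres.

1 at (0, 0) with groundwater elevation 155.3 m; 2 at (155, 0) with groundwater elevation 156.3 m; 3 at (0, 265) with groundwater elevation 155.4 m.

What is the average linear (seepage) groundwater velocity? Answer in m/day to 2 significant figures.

0.15 m/day

∂h/∂x = (156.3 − 155.3) / (155 − 0) = +0.006452
∂h/∂y = (155.4 − 155.3) / (265 − 0) = +0.0003774
|∇h| = √(0.006452² + 0.0003774²) = 0.006463
Seepage velocity v = K·i/n = 4.1 × 0.006463 / 0.18 = 0.1472 m/day.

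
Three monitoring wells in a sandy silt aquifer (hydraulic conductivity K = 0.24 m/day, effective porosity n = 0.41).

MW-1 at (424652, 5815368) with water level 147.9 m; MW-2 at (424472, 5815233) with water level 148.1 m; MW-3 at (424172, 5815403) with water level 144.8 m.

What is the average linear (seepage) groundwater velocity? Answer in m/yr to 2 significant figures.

2.3 m/yr

Taking MW-1 as reference: MW-2−MW-1 = (-180, -135, +0.2); MW-3−MW-1 = (-480, 35, -3.1).
Solve a·Δx + b·Δy = Δh: det = (-180)·35 − (-480)·(-135) = -71100.
∂h/∂x = [(+0.2)·35 − (-3.1)·(-135)] / -71100 = +0.005788
∂h/∂y = [(-180)·(-3.1) − (-480)·(+0.2)] / -71100 = -0.009198
|∇h| = √(0.005788² + -0.009198²) = 0.01087
Seepage velocity v = K·i/n = 0.24 × 0.01087 / 0.41 = 0.006363 m/day = 2.324 m/yr.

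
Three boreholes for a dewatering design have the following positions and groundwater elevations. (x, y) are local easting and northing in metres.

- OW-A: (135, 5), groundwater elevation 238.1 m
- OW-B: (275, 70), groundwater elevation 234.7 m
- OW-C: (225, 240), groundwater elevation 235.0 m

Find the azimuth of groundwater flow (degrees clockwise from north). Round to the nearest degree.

Differences from OW-A: to OW-B (Δx, Δy, Δh) = (140, 65, -3.4); to OW-C = (90, 235, -3.1).
Determinant of the coordinate differences = 140·235 − 90·65 = 27050.
∂h/∂x = [(-3.4)·235 − (-3.1)·65] / 27050 = -0.02209
∂h/∂y = [140·(-3.1) − 90·(-3.4)] / 27050 = -0.004732
Flow direction (−∇h) has components (+0.02209 E, +0.004732 N).
Azimuth = atan2(E, N) = atan2(+0.02209, +0.004732) = 77.9° ≈ 078°.

078°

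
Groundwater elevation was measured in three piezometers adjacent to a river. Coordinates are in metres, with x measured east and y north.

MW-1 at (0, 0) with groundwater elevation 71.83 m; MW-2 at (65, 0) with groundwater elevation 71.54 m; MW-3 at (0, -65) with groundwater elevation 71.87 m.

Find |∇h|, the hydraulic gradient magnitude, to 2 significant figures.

0.0045

∂h/∂x = (71.54 − 71.83) / (65 − 0) = -0.004462
∂h/∂y = (71.87 − 71.83) / (-65 − 0) = -0.0006154
|∇h| = √(-0.004462² + -0.0006154²) = 0.004504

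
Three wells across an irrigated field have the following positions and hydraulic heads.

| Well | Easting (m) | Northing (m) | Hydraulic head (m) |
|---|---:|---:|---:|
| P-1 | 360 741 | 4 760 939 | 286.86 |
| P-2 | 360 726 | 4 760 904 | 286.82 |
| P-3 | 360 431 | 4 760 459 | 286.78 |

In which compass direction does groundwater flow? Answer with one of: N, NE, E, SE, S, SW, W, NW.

SE

Taking P-1 as reference: P-2−P-1 = (-15, -35, -0.04); P-3−P-1 = (-310, -480, -0.08).
Determinant of the coordinate differences = (-15)·(-480) − (-310)·(-35) = -3650.
∂h/∂x = [(-0.04)·(-480) − (-0.08)·(-35)] / -3650 = -0.004493
∂h/∂y = [(-15)·(-0.08) − (-310)·(-0.04)] / -3650 = +0.003068
Flow = −∇h = (+0.004493 east, -0.003068 north), which points southeast.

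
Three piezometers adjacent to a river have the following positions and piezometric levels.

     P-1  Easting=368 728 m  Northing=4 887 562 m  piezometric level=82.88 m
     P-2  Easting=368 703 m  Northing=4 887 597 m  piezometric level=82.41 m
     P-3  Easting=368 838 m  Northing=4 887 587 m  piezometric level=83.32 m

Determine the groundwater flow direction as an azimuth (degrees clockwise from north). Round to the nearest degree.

326°

Three-point gradient (reference P-1): Δ to P-2 = (-25, 35, -0.47), Δ to P-3 = (110, 25, +0.44).
∂h/∂x = +0.006067, ∂h/∂y = -0.009095 (det = -4475).
Flow direction (−∇h) has components (-0.006067 E, +0.009095 N).
Azimuth = atan2(E, N) = atan2(-0.006067, +0.009095) = 326.3° ≈ 326°.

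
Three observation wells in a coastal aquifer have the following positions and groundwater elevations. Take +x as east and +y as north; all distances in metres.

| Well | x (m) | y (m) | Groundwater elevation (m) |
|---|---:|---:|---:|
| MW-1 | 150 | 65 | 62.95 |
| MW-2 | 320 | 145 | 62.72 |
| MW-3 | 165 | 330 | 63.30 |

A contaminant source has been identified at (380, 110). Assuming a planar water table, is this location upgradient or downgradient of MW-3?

Taking MW-1 as reference: MW-2−MW-1 = (170, 80, -0.23); MW-3−MW-1 = (15, 265, +0.35).
Solve a·Δx + b·Δy = Δh: det = 170·265 − 15·80 = 43850.
∂h/∂x = [(-0.23)·265 − (+0.35)·80] / 43850 = -0.002029
∂h/∂y = [170·(+0.35) − 15·(-0.23)] / 43850 = +0.001436
Head at (380, 110) = 62.95 + (-0.002029)·(230) + (+0.001436)·(45) = 62.55 m.
That is lower than the 63.30 m at MW-3, so the point is downgradient.

downgradient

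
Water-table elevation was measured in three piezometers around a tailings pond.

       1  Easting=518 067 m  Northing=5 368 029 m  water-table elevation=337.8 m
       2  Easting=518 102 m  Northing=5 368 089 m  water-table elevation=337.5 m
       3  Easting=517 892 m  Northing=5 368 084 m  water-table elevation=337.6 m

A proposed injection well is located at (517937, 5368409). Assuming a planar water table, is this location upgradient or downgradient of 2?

downgradient

With h = a·x + b·y + c and 1 as origin, the differences give:
  35·a + 60·b = -0.3
  (-175)·a + 55·b = -0.2
Eliminate b (×55 and ×60, subtract): 12425·a = -4.50 → a = ∂h/∂x = -0.0003622
Back-substitute: b = ∂h/∂y = -0.004789.
Head at (517937, 5368409) = 337.8 + (-0.0003622)·(-130) + (-0.004789)·(380) = 336.03 m.
That is lower than the 337.5 m at 2, so the point is downgradient.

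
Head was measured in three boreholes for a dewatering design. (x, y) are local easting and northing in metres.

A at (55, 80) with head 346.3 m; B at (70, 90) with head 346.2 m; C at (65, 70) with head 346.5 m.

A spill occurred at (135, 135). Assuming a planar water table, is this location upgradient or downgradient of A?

With h = a·x + b·y + c and A as origin, the differences give:
  15·a + 10·b = -0.1
  10·a + (-10)·b = +0.2
Eliminate b (×(-10) and ×10, subtract): -250·a = -1.00 → a = ∂h/∂x = +0.004000
Back-substitute: b = ∂h/∂y = -0.01600.
Head at (135, 135) = 346.3 + (+0.004000)·(80) + (-0.01600)·(55) = 345.74 m.
That is lower than the 346.3 m at A, so the point is downgradient.

downgradient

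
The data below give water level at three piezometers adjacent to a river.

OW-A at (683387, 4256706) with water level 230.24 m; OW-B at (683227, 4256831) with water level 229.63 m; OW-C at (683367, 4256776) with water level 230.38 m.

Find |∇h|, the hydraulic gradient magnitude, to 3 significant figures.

0.00798

Differences from OW-A: to OW-B (Δx, Δy, Δh) = (-160, 125, -0.61); to OW-C = (-20, 70, +0.14).
Solve a·Δx + b·Δy = Δh: det = (-160)·70 − (-20)·125 = -8700.
∂h/∂x = [(-0.61)·70 − (+0.14)·125] / -8700 = +0.006920
∂h/∂y = [(-160)·(+0.14) − (-20)·(-0.61)] / -8700 = +0.003977
|∇h| = √(0.006920² + 0.003977²) = 0.007981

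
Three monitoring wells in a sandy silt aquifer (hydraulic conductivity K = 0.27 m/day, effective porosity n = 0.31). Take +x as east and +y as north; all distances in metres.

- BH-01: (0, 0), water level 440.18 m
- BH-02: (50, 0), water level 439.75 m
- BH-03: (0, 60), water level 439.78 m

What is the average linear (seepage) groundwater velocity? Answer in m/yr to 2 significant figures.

∂h/∂x = (439.75 − 440.18) / (50 − 0) = -0.008600
∂h/∂y = (439.78 − 440.18) / (60 − 0) = -0.006667
|∇h| = √(-0.008600² + -0.006667²) = 0.01088
Seepage velocity v = K·i/n = 0.27 × 0.01088 / 0.31 = 0.009476 m/day = 3.461 m/yr.

3.5 m/yr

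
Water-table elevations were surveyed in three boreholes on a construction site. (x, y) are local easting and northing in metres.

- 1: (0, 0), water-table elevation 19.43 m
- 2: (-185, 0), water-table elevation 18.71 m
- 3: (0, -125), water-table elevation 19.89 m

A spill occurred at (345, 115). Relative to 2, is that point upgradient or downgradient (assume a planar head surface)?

upgradient

∂h/∂x = (18.71 − 19.43) / (-185 − 0) = +0.003892
∂h/∂y = (19.89 − 19.43) / (-125 − 0) = -0.003680
Head at (345, 115) = 19.43 + (+0.003892)·(345) + (-0.003680)·(115) = 20.35 m.
That is higher than the 18.71 m at 2, so the point is upgradient.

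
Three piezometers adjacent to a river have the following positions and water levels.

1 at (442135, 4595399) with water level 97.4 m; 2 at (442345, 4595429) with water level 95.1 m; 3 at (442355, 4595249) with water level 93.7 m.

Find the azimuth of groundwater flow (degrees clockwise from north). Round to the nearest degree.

With h = a·x + b·y + c and 1 as origin, the differences give:
  210·a + 30·b = -2.3
  220·a + (-150)·b = -3.7
Eliminate b (×(-150) and ×30, subtract): -38100·a = 456.00 → a = ∂h/∂x = -0.01197
Back-substitute: b = ∂h/∂y = +0.007113.
Flow direction (−∇h) has components (+0.01197 E, -0.007113 N).
Azimuth = atan2(E, N) = atan2(+0.01197, -0.007113) = 120.7° ≈ 121°.

121°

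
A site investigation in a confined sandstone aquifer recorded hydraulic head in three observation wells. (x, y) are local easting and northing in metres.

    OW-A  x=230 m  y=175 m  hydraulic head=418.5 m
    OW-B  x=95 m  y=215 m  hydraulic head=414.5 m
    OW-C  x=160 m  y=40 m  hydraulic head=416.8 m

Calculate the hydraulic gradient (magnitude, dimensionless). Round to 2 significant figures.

With h = a·x + b·y + c and OW-A as origin, the differences give:
  (-135)·a + 40·b = -4.0
  (-70)·a + (-135)·b = -1.7
Eliminate b (×(-135) and ×40, subtract): 21025·a = 608.00 → a = ∂h/∂x = +0.02892
Back-substitute: b = ∂h/∂y = -0.002402.
|∇h| = √(0.02892² + -0.002402²) = 0.02902

0.029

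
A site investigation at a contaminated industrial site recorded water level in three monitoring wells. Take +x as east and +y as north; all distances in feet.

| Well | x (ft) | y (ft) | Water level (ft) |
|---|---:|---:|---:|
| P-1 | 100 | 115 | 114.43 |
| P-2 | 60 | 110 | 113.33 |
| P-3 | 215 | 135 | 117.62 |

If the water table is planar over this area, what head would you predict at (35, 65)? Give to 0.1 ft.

112.4 ft

With h = a·x + b·y + c and P-1 as origin, the differences give:
  (-40)·a + (-5)·b = -1.10
  115·a + 20·b = +3.19
Eliminate b (×20 and ×(-5), subtract): -225·a = -6.050 → a = ∂h/∂x = +0.02689
Back-substitute: b = ∂h/∂y = +0.004889.
h(35, 65) = 114.43 + (+0.02689)·(-65) + (+0.004889)·(-50) = 114.43 -1.748 -0.244 = 112.438 ft.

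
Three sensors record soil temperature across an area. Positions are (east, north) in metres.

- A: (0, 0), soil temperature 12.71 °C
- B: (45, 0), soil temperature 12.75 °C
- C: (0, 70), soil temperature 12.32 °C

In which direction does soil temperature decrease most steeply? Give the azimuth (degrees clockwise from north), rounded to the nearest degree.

∂T/∂x = (12.75 − 12.71) / (45 − 0) = +0.0008889
∂T/∂y = (12.32 − 12.71) / (70 − 0) = -0.005571
Steepest decrease is along −∇f: components (-0.0008889 E, +0.005571 N).
Azimuth = atan2(-0.0008889, +0.005571) = 350.9° ≈ 351°.

351°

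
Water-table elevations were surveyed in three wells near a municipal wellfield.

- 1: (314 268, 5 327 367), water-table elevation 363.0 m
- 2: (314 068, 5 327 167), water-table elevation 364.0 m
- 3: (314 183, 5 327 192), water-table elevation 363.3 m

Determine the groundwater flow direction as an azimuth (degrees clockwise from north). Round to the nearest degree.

Three-point gradient (reference 1): Δ to 2 = (-200, -200, +1.0), Δ to 3 = (-85, -175, +0.3).
∂h/∂x = -0.006389, ∂h/∂y = +0.001389 (det = 18000).
Flow direction (−∇h) has components (+0.006389 E, -0.001389 N).
Azimuth = atan2(E, N) = atan2(+0.006389, -0.001389) = 102.3° ≈ 102°.

102°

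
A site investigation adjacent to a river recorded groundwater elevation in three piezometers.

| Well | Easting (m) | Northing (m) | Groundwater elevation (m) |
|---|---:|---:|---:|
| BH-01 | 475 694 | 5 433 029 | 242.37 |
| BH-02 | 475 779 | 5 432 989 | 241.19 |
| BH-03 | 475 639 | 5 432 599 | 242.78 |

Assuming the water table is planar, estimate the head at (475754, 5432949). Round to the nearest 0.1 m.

241.5 m

Differences from BH-01: to BH-02 (Δx, Δy, Δh) = (85, -40, -1.18); to BH-03 = (-55, -430, +0.41).
Determinant of the coordinate differences = 85·(-430) − (-55)·(-40) = -38750.
∂h/∂x = [(-1.18)·(-430) − (+0.41)·(-40)] / -38750 = -0.01352
∂h/∂y = [85·(+0.41) − (-55)·(-1.18)] / -38750 = +0.0007755
h(475754, 5432949) = 242.37 + (-0.01352)·(60) + (+0.0007755)·(-80) = 242.37 -0.811 -0.062 = 241.497 m.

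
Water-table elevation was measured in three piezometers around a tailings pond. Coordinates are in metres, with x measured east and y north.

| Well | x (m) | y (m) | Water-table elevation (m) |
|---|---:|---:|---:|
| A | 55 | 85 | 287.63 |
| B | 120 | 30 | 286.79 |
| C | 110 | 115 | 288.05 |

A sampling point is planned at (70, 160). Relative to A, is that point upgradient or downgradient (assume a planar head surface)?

Differences from A: to B (Δx, Δy, Δh) = (65, -55, -0.84); to C = (55, 30, +0.42).
Solve a·Δx + b·Δy = Δh: det = 65·30 − 55·(-55) = 4975.
∂h/∂x = [(-0.84)·30 − (+0.42)·(-55)] / 4975 = -0.0004221
∂h/∂y = [65·(+0.42) − 55·(-0.84)] / 4975 = +0.01477
Head at (70, 160) = 287.63 + (-0.0004221)·(15) + (+0.01477)·(75) = 288.73 m.
That is higher than the 287.63 m at A, so the point is upgradient.

upgradient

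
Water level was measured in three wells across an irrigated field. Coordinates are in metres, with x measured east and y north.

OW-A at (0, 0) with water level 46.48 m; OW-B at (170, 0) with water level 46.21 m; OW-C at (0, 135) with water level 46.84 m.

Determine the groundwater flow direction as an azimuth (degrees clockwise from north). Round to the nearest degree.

∂h/∂x = (46.21 − 46.48) / (170 − 0) = -0.001588
∂h/∂y = (46.84 − 46.48) / (135 − 0) = +0.002667
Flow direction (−∇h) has components (+0.001588 E, -0.002667 N).
Azimuth = atan2(E, N) = atan2(+0.001588, -0.002667) = 149.2° ≈ 149°.

149°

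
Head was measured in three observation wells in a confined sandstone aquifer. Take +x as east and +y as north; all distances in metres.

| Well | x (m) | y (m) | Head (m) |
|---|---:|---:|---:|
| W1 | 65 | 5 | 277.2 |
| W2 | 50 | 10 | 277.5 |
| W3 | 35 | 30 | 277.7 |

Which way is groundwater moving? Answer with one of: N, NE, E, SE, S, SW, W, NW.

Taking W1 as reference: W2−W1 = (-15, 5, +0.3); W3−W1 = (-30, 25, +0.5).
Determinant of the coordinate differences = (-15)·25 − (-30)·5 = -225.
∂h/∂x = [(+0.3)·25 − (+0.5)·5] / -225 = -0.02222
∂h/∂y = [(-15)·(+0.5) − (-30)·(+0.3)] / -225 = -0.006667
Flow = −∇h = (+0.02222 east, +0.006667 north), which points east.

E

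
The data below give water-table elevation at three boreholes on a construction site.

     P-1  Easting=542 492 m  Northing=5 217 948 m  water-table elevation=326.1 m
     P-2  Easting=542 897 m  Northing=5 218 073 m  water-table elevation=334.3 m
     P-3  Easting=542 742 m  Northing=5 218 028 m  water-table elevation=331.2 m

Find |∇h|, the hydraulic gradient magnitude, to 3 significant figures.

Three-point gradient (reference P-1): Δ to P-2 = (405, 125, +8.2), Δ to P-3 = (250, 80, +5.1).
∂h/∂x = +0.01609, ∂h/∂y = +0.01348 (det = 1150).
|∇h| = √(0.01609² + 0.01348²) = 0.02099

0.0210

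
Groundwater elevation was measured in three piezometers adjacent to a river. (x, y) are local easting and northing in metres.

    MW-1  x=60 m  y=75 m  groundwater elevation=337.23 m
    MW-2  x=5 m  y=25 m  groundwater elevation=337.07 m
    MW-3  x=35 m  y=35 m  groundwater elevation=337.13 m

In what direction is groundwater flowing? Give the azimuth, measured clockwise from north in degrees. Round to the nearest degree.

With h = a·x + b·y + c and MW-1 as origin, the differences give:
  (-55)·a + (-50)·b = -0.16
  (-25)·a + (-40)·b = -0.10
Eliminate b (×(-40) and ×(-50), subtract): 950·a = 1.400 → a = ∂h/∂x = +0.001474
Back-substitute: b = ∂h/∂y = +0.001579.
Flow direction (−∇h) has components (-0.001474 E, -0.001579 N).
Azimuth = atan2(E, N) = atan2(-0.001474, -0.001579) = 223.0° ≈ 223°.

223°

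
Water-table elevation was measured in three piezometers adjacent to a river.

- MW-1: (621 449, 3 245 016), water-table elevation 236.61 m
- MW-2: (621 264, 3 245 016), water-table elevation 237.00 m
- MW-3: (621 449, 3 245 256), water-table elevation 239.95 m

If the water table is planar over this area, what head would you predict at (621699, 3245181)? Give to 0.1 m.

238.4 m

∂h/∂x = (237.00 − 236.61) / (621264 − 621449) = -0.002108
∂h/∂y = (239.95 − 236.61) / (3245256 − 3245016) = +0.01392
h(621699, 3245181) = 236.61 + (-0.002108)·(250) + (+0.01392)·(165) = 236.61 -0.527 +2.296 = 238.379 m.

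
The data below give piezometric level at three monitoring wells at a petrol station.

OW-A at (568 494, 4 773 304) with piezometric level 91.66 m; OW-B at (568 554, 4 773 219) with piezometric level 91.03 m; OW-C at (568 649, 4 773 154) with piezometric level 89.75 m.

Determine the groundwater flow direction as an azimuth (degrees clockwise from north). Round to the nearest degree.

Taking OW-A as reference: OW-B−OW-A = (60, -85, -0.63); OW-C−OW-A = (155, -150, -1.91).
Solve a·Δx + b·Δy = Δh: det = 60·(-150) − 155·(-85) = 4175.
∂h/∂x = [(-0.63)·(-150) − (-1.91)·(-85)] / 4175 = -0.01625
∂h/∂y = [60·(-1.91) − 155·(-0.63)] / 4175 = -0.004060
Flow direction (−∇h) has components (+0.01625 E, +0.004060 N).
Azimuth = atan2(E, N) = atan2(+0.01625, +0.004060) = 76.0° ≈ 076°.

076°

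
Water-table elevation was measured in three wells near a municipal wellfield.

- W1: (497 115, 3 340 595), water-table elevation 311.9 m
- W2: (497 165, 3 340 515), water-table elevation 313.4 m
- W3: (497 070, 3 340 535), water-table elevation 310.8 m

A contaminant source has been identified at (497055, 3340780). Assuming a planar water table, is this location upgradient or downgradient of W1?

downgradient

Differences from W1: to W2 (Δx, Δy, Δh) = (50, -80, +1.5); to W3 = (-45, -60, -1.1).
Determinant of the coordinate differences = 50·(-60) − (-45)·(-80) = -6600.
∂h/∂x = [(+1.5)·(-60) − (-1.1)·(-80)] / -6600 = +0.02697
∂h/∂y = [50·(-1.1) − (-45)·(+1.5)] / -6600 = -0.001894
Head at (497055, 3340780) = 311.9 + (+0.02697)·(-60) + (-0.001894)·(185) = 309.93 m.
That is lower than the 311.9 m at W1, so the point is downgradient.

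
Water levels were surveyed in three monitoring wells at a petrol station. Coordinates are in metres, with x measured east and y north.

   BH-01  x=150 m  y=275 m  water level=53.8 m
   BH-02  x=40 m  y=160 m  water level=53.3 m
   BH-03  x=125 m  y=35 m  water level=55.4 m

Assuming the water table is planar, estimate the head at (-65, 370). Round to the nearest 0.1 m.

Three-point gradient (reference BH-01): Δ to BH-02 = (-110, -115, -0.5), Δ to BH-03 = (-25, -240, +1.6).
∂h/∂x = +0.01292, ∂h/∂y = -0.008013 (det = 23525).
h(-65, 370) = 53.8 + (+0.01292)·(-215) + (-0.008013)·(95) = 53.8 -2.778 -0.761 = 50.260 m.

50.3 m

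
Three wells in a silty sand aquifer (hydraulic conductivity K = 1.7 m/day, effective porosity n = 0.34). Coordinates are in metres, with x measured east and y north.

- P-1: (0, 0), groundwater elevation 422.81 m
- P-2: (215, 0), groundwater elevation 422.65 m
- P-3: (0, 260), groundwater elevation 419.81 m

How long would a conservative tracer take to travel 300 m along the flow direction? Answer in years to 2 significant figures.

14 years

∂h/∂x = (422.65 − 422.81) / (215 − 0) = -0.0007442
∂h/∂y = (419.81 − 422.81) / (260 − 0) = -0.01154
|∇h| = √(-0.0007442² + -0.01154²) = 0.01156
Seepage velocity v = K·i/n = 1.7 × 0.01156 / 0.34 = 0.0578 m/day.
t = 300 / 0.0578 = 5190 days = 14.2 years.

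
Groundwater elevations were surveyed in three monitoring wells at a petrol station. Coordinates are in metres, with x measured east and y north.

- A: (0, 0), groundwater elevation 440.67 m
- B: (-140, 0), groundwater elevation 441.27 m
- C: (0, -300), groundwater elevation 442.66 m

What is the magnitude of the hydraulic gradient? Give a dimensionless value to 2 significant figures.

0.0079

∂h/∂x = (441.27 − 440.67) / (-140 − 0) = -0.004286
∂h/∂y = (442.66 − 440.67) / (-300 − 0) = -0.006633
|∇h| = √(-0.004286² + -0.006633²) = 0.007897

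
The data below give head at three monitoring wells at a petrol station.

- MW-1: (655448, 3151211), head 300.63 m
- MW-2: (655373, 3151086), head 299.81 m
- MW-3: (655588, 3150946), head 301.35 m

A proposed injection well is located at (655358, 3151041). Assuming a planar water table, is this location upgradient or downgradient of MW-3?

Three-point gradient (reference MW-1): Δ to MW-2 = (-75, -125, -0.82), Δ to MW-3 = (140, -265, +0.72).
∂h/∂x = +0.008222, ∂h/∂y = +0.001627 (det = 37375).
Head at (655358, 3151041) = 300.63 + (+0.008222)·(-90) + (+0.001627)·(-170) = 299.61 m.
That is lower than the 301.35 m at MW-3, so the point is downgradient.

downgradient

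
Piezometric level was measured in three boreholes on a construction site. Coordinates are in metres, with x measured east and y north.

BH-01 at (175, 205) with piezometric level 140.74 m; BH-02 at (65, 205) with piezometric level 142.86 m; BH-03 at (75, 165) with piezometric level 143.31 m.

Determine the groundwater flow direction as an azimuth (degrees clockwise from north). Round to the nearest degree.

Taking BH-01 as reference: BH-02−BH-01 = (-110, 0, +2.12); BH-03−BH-01 = (-100, -40, +2.57).
Determinant of the coordinate differences = (-110)·(-40) − (-100)·0 = 4400.
∂h/∂x = [(+2.12)·(-40) − (+2.57)·0] / 4400 = -0.01927
∂h/∂y = [(-110)·(+2.57) − (-100)·(+2.12)] / 4400 = -0.01607
Flow direction (−∇h) has components (+0.01927 E, +0.01607 N).
Azimuth = atan2(E, N) = atan2(+0.01927, +0.01607) = 50.2° ≈ 050°.

050°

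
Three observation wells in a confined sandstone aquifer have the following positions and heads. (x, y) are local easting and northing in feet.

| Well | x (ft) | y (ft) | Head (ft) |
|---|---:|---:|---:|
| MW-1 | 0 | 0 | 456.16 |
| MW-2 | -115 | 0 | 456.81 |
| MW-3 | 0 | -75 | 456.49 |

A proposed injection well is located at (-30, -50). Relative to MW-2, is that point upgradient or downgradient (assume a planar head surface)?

∂h/∂x = (456.81 − 456.16) / (-115 − 0) = -0.005652
∂h/∂y = (456.49 − 456.16) / (-75 − 0) = -0.004400
Head at (-30, -50) = 456.16 + (-0.005652)·(-30) + (-0.004400)·(-50) = 456.55 ft.
That is lower than the 456.81 ft at MW-2, so the point is downgradient.

downgradient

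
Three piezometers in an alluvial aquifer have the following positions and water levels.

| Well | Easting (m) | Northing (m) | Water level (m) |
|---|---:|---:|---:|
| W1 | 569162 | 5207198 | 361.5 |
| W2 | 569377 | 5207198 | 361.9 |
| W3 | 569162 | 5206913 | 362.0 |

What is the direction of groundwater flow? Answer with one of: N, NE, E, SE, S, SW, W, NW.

NW

∂h/∂x = (361.9 − 361.5) / (569377 − 569162) = +0.001860
∂h/∂y = (362.0 − 361.5) / (5206913 − 5207198) = -0.001754
Flow = −∇h = (-0.001860 east, +0.001754 north), which points northwest.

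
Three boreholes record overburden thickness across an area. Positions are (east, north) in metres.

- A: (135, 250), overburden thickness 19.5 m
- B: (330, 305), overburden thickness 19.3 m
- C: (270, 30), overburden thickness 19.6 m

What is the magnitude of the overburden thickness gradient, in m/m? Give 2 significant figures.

Taking A as reference: B−A = (195, 55, -0.2); C−A = (135, -220, +0.1).
Determinant of the coordinate differences = 195·(-220) − 135·55 = -50325.
∂d/∂x = [(-0.2)·(-220) − (+0.1)·55] / -50325 = -0.0007650
∂d/∂y = [195·(+0.1) − 135·(-0.2)] / -50325 = -0.0009240
|∇f| = √(-0.0007650² + -0.0009240²) = 0.0012 m/m

0.0012 m/m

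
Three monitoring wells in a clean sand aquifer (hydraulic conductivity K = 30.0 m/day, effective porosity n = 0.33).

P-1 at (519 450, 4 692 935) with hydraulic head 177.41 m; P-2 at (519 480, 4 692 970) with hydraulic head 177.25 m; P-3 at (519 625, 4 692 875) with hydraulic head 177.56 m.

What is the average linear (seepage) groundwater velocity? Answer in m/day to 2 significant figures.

0.38 m/day

Differences from P-1: to P-2 (Δx, Δy, Δh) = (30, 35, -0.16); to P-3 = (175, -60, +0.15).
Determinant of the coordinate differences = 30·(-60) − 175·35 = -7925.
∂h/∂x = [(-0.16)·(-60) − (+0.15)·35] / -7925 = -0.0005489
∂h/∂y = [30·(+0.15) − 175·(-0.16)] / -7925 = -0.004101
|∇h| = √(-0.0005489² + -0.004101²) = 0.004138
Seepage velocity v = K·i/n = 30.0 × 0.004138 / 0.33 = 0.3762 m/day.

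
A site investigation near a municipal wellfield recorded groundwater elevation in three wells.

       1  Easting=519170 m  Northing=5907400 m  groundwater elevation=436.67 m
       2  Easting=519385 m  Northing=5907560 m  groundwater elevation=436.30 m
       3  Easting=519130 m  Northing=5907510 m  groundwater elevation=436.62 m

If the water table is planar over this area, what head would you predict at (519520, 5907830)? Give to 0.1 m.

435.9 m

Taking 1 as reference: 2−1 = (215, 160, -0.37); 3−1 = (-40, 110, -0.05).
Determinant of the coordinate differences = 215·110 − (-40)·160 = 30050.
∂h/∂x = [(-0.37)·110 − (-0.05)·160] / 30050 = -0.001088
∂h/∂y = [215·(-0.05) − (-40)·(-0.37)] / 30050 = -0.0008502
h(519520, 5907830) = 436.67 + (-0.001088)·(350) + (-0.0008502)·(430) = 436.67 -0.381 -0.366 = 435.924 m.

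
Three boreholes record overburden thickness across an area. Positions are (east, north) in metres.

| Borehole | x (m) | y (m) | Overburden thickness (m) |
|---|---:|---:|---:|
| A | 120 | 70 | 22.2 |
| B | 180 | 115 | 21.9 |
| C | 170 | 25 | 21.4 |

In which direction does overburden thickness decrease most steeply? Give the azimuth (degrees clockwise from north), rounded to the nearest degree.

Three-point gradient (reference A): Δ to B = (60, 45, -0.3), Δ to C = (50, -45, -0.8).
∂d/∂x = -0.01000, ∂d/∂y = +0.006667 (det = -4950).
Steepest decrease is along −∇f: components (+0.01000 E, -0.006667 N).
Azimuth = atan2(+0.01000, -0.006667) = 123.7° ≈ 124°.

124°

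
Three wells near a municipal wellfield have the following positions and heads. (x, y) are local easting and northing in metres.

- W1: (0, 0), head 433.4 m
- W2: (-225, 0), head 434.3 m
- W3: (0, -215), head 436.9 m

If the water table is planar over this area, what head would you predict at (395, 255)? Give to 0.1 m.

427.7 m

∂h/∂x = (434.3 − 433.4) / (-225 − 0) = -0.004000
∂h/∂y = (436.9 − 433.4) / (-215 − 0) = -0.01628
h(395, 255) = 433.4 + (-0.004000)·(395) + (-0.01628)·(255) = 433.4 -1.580 -4.151 = 427.669 m.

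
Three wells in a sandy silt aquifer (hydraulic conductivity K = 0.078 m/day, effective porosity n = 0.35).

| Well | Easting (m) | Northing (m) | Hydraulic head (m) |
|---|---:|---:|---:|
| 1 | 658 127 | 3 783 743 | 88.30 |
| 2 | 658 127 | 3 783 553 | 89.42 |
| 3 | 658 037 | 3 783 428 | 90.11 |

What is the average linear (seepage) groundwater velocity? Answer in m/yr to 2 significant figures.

0.48 m/yr

Differences from 1: to 2 (Δx, Δy, Δh) = (0, -190, +1.12); to 3 = (-90, -315, +1.81).
Determinant of the coordinate differences = 0·(-315) − (-90)·(-190) = -17100.
∂h/∂x = [(+1.12)·(-315) − (+1.81)·(-190)] / -17100 = +0.0005205
∂h/∂y = [0·(+1.81) − (-90)·(+1.12)] / -17100 = -0.005895
|∇h| = √(0.0005205² + -0.005895²) = 0.005918
Seepage velocity v = K·i/n = 0.078 × 0.005918 / 0.35 = 0.001319 m/day = 0.4818 m/yr.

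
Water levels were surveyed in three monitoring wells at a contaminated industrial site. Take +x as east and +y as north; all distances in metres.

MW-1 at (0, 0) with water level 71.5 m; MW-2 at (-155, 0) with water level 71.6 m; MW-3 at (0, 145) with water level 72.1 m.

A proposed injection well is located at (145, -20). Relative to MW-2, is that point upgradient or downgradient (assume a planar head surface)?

downgradient

∂h/∂x = (71.6 − 71.5) / (-155 − 0) = -0.0006452
∂h/∂y = (72.1 − 71.5) / (145 − 0) = +0.004138
Head at (145, -20) = 71.5 + (-0.0006452)·(145) + (+0.004138)·(-20) = 71.32 m.
That is lower than the 71.6 m at MW-2, so the point is downgradient.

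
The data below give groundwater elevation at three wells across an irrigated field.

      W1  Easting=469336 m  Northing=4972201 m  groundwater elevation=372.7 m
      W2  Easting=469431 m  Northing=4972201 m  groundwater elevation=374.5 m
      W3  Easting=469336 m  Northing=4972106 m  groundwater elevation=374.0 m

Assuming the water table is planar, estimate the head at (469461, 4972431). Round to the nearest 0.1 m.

371.9 m

∂h/∂x = (374.5 − 372.7) / (469431 − 469336) = +0.01895
∂h/∂y = (374.0 − 372.7) / (4972106 − 4972201) = -0.01368
h(469461, 4972431) = 372.7 + (+0.01895)·(125) + (-0.01368)·(230) = 372.7 +2.368 -3.147 = 371.921 m.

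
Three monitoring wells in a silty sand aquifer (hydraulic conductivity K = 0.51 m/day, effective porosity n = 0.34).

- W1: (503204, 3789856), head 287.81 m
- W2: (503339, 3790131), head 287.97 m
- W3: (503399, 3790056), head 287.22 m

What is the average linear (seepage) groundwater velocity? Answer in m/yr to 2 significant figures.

4.6 m/yr

Differences from W1: to W2 (Δx, Δy, Δh) = (135, 275, +0.16); to W3 = (195, 200, -0.59).
Determinant of the coordinate differences = 135·200 − 195·275 = -26625.
∂h/∂x = [(+0.16)·200 − (-0.59)·275] / -26625 = -0.007296
∂h/∂y = [135·(-0.59) − 195·(+0.16)] / -26625 = +0.004163
|∇h| = √(-0.007296² + 0.004163²) = 0.0084
Seepage velocity v = K·i/n = 0.51 × 0.0084 / 0.34 = 0.0126 m/day = 4.602 m/yr.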